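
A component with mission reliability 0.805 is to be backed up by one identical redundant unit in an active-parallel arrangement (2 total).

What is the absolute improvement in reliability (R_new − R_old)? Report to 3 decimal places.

0.157

R_before = 0.805
R_after = 1 − (1 − 0.805)^2 = 0.962
ΔR = 0.962 − 0.805 = 0.157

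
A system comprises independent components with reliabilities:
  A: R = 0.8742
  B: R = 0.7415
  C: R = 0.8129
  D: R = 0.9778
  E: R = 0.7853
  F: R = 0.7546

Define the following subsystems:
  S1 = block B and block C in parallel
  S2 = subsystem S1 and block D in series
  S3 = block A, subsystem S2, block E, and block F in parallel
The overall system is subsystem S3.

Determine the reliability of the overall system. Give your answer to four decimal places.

0.9995

Parallel (B and C): 1 − (1 − 0.741500)(1 − 0.812900) = 0.951635
Series ([0.951635] and D): 0.951635 × 0.977800 = 0.930509
Parallel (A, [0.930509], E, and F): 1 − (1 − 0.874200)(1 − 0.930509)(1 − 0.785300)(1 − 0.754600) = 0.9995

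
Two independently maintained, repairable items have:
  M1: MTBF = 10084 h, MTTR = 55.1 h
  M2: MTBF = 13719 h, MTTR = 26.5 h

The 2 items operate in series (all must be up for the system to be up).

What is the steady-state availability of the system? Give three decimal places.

0.993

A(M1) = MTBF/(MTBF+MTTR) = 10084/(10084+55.1) = 0.994566
A(M2) = MTBF/(MTBF+MTTR) = 13719/(13719+26.5) = 0.998072
Series availability: 0.994566 × 0.998072 = 0.993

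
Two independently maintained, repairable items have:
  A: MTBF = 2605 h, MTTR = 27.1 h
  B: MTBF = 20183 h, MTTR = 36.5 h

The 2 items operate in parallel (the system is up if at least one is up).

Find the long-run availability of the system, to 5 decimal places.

0.99998

A(A) = MTBF/(MTBF+MTTR) = 2605/(2605+27.1) = 0.989704
A(B) = MTBF/(MTBF+MTTR) = 20183/(20183+36.5) = 0.998195
Parallel availability: 1 − (1 − 0.989704)(1 − 0.998195) = 0.99998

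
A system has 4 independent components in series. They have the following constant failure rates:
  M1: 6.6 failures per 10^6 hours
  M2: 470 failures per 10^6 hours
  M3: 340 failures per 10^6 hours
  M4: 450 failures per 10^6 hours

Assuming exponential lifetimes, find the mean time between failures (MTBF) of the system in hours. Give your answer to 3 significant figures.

Series of exponential components: λ_sys = Σ λ_i
λ_sys = 0.0000066 + 0.00047 + 0.00034 + 0.00045 = 1.2666e-03 /h
MTBF = 1 / λ_sys = 790 h

790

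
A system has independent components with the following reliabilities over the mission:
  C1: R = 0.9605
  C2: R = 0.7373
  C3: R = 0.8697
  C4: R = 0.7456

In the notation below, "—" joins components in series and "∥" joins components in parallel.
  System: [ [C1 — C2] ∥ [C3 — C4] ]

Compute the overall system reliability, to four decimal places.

0.8974

Series (C1 and C2): 0.960500 × 0.737300 = 0.708177
Series (C3 and C4): 0.869700 × 0.745600 = 0.648448
Parallel ([0.708177] and [0.648448]): 1 − (1 − 0.708177)(1 − 0.648448) = 0.8974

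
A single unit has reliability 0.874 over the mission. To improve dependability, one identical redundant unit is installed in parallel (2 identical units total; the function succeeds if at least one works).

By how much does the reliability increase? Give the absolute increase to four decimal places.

0.1101

R_before = 0.874
R_after = 1 − (1 − 0.874)^2 = 0.9841
ΔR = 0.9841 − 0.874 = 0.1101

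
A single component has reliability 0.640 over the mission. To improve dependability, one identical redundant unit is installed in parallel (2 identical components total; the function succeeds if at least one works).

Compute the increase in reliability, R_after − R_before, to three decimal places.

0.230

R_before = 0.640
R_after = 1 − (1 − 0.640)^2 = 0.870
ΔR = 0.870 − 0.640 = 0.230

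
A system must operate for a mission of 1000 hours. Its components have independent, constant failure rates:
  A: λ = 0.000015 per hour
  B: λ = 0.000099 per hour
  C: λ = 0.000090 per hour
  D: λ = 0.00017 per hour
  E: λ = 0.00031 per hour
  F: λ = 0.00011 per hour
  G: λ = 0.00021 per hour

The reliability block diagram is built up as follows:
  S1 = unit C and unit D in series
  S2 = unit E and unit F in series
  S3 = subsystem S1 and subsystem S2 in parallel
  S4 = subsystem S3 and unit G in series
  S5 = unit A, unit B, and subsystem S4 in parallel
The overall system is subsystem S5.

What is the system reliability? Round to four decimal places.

0.9996

R(A) = exp(−0.000015 × 1000) = 0.985112
R(B) = exp(−0.000099 × 1000) = 0.905743
R(C) = exp(−0.000090 × 1000) = 0.913931
R(D) = exp(−0.00017 × 1000) = 0.843665
R(E) = exp(−0.00031 × 1000) = 0.733447
R(F) = exp(−0.00011 × 1000) = 0.895834
R(G) = exp(−0.00021 × 1000) = 0.810584
Series (C and D): 0.913931 × 0.843665 = 0.771052
Series (E and F): 0.733447 × 0.895834 = 0.657047
Parallel ([0.771052] and [0.657047]): 1 − (1 − 0.771052)(1 − 0.657047) = 0.921482
Series ([0.921482] and G): 0.921482 × 0.810584 = 0.746939
Parallel (A, B, and [0.746939]): 1 − (1 − 0.985112)(1 − 0.905743)(1 − 0.746939) = 0.9996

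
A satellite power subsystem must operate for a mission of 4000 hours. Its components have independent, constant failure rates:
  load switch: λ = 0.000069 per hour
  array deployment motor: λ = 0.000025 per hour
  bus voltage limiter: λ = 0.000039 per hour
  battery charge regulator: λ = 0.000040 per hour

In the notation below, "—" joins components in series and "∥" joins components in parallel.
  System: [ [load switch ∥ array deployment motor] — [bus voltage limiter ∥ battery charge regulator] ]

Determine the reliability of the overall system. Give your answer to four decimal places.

0.9562

R(load switch) = exp(−0.000069 × 4000) = 0.758813
R(array deployment motor) = exp(−0.000025 × 4000) = 0.904837
R(bus voltage limiter) = exp(−0.000039 × 4000) = 0.855559
R(battery charge regulator) = exp(−0.000040 × 4000) = 0.852144
Parallel (load switch and array deployment motor): 1 − (1 − 0.758813)(1 − 0.904837) = 0.977048
Parallel (bus voltage limiter and battery charge regulator): 1 − (1 − 0.855559)(1 − 0.852144) = 0.978644
Series ([0.977048] and [0.978644]): 0.977048 × 0.978644 = 0.9562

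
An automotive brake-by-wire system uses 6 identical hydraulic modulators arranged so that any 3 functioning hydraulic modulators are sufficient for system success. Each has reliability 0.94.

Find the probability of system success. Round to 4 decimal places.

R = Σ_{i=3}^{6} C(6,i) p^i (1−p)^{6−i} with p = 0.94
C(6,3)·0.94^3·0.06^3 = 0.003588
C(6,4)·0.94^4·0.06^2 = 0.042160
C(6,5)·0.94^5·0.06^1 = 0.264205
C(6,6)·0.94^6·0.06^0 = 0.689870
Sum = 0.9998

0.9998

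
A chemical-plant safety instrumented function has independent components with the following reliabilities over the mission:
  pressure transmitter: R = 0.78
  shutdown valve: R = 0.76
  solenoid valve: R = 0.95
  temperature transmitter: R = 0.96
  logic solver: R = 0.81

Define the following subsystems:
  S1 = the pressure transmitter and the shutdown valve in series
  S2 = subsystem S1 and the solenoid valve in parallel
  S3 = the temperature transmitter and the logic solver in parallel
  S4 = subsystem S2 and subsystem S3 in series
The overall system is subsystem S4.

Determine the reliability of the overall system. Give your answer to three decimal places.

0.972

Series (pressure transmitter and shutdown valve): 0.78000 × 0.76000 = 0.59280
Parallel ([0.59280] and solenoid valve): 1 − (1 − 0.59280)(1 − 0.95000) = 0.97964
Parallel (temperature transmitter and logic solver): 1 − (1 − 0.96000)(1 − 0.81000) = 0.99240
Series ([0.97964] and [0.99240]): 0.97964 × 0.99240 = 0.972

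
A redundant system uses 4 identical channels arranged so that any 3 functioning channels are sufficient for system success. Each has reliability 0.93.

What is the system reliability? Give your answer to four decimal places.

0.9733

R = Σ_{i=3}^{4} C(4,i) p^i (1−p)^{4−i} with p = 0.93
C(4,3)·0.93^3·0.07^1 = 0.225220
C(4,4)·0.93^4·0.07^0 = 0.748052
Sum = 0.9733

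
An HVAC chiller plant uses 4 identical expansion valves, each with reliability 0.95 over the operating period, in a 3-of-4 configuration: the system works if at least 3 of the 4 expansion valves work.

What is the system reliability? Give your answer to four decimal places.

R = Σ_{i=3}^{4} C(4,i) p^i (1−p)^{4−i} with p = 0.95
C(4,3)·0.95^3·0.05^1 = 0.171475
C(4,4)·0.95^4·0.05^0 = 0.814506
Sum = 0.9860

0.9860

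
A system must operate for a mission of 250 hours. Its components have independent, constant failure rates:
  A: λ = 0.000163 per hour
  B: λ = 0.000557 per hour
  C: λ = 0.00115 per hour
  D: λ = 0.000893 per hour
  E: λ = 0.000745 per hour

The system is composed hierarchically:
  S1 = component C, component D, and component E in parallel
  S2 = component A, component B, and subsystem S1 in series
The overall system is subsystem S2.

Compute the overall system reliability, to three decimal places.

R(A) = exp(−0.000163 × 250) = 0.96007
R(B) = exp(−0.000557 × 250) = 0.87001
R(C) = exp(−0.00115 × 250) = 0.75014
R(D) = exp(−0.000893 × 250) = 0.79991
R(E) = exp(−0.000745 × 250) = 0.83007
Parallel (C, D, and E): 1 − (1 − 0.75014)(1 − 0.79991)(1 − 0.83007) = 0.99150
Series (A, B, and [0.99150]): 0.96007 × 0.87001 × 0.99150 = 0.828

0.828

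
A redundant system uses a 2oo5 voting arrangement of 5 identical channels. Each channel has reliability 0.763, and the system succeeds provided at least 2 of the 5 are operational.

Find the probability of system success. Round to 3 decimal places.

0.987

R = Σ_{i=2}^{5} C(5,i) p^i (1−p)^{5−i} with p = 0.763
C(5,2)·0.763^2·0.237^3 = 0.07750
C(5,3)·0.763^3·0.237^2 = 0.24950
C(5,4)·0.763^4·0.237^1 = 0.40162
C(5,5)·0.763^5·0.237^0 = 0.25860
Sum = 0.987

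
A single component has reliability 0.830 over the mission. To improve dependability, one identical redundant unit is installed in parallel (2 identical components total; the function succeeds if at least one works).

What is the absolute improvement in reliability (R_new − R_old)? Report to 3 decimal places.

0.141

R_before = 0.830
R_after = 1 − (1 − 0.830)^2 = 0.971
ΔR = 0.971 − 0.830 = 0.141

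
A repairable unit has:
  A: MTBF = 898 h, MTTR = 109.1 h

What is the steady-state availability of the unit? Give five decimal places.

0.89167

A(A) = MTBF/(MTBF+MTTR) = 898/(898+109.1) = 0.89167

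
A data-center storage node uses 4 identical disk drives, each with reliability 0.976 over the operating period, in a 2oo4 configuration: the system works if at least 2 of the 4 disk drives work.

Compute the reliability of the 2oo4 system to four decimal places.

0.9999

R = Σ_{i=2}^{4} C(4,i) p^i (1−p)^{4−i} with p = 0.976
C(4,2)·0.976^2·0.024^2 = 0.003292
C(4,3)·0.976^3·0.024^1 = 0.089253
C(4,4)·0.976^4·0.024^0 = 0.907401
Sum = 0.9999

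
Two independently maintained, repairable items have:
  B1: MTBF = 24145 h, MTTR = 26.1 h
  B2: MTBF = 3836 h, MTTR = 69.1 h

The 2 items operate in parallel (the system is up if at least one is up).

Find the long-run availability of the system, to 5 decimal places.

0.99998

A(B1) = MTBF/(MTBF+MTTR) = 24145/(24145+26.1) = 0.998920
A(B2) = MTBF/(MTBF+MTTR) = 3836/(3836+69.1) = 0.982305
Parallel availability: 1 − (1 − 0.998920)(1 − 0.982305) = 0.99998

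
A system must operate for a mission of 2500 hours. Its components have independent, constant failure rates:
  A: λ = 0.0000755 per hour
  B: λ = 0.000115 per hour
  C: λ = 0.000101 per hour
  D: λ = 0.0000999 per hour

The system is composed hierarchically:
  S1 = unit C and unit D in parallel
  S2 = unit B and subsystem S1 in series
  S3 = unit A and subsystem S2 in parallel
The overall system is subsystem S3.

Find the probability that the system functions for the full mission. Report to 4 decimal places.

R(A) = exp(−0.0000755 × 2500) = 0.827993
R(B) = exp(−0.000115 × 2500) = 0.750137
R(C) = exp(−0.000101 × 2500) = 0.776856
R(D) = exp(−0.0000999 × 2500) = 0.778996
Parallel (C and D): 1 − (1 − 0.776856)(1 − 0.778996) = 0.950684
Series (B and [0.950684]): 0.750137 × 0.950684 = 0.713143
Parallel (A and [0.713143]): 1 − (1 − 0.827993)(1 − 0.713143) = 0.9507

0.9507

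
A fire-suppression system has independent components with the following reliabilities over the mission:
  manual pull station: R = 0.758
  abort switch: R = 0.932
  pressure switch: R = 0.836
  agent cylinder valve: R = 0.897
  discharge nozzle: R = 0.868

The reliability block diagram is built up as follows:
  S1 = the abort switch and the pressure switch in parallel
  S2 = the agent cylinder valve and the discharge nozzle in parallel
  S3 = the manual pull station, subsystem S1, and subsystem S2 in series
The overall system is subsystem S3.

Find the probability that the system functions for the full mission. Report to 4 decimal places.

Parallel (abort switch and pressure switch): 1 − (1 − 0.932000)(1 − 0.836000) = 0.988848
Parallel (agent cylinder valve and discharge nozzle): 1 − (1 − 0.897000)(1 − 0.868000) = 0.986404
Series (manual pull station, [0.988848], and [0.986404]): 0.758000 × 0.988848 × 0.986404 = 0.7394

0.7394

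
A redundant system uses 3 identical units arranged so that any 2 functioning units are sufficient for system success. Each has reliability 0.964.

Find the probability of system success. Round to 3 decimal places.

R = Σ_{i=2}^{3} C(3,i) p^i (1−p)^{3−i} with p = 0.964
C(3,2)·0.964^2·0.036^1 = 0.10036
C(3,3)·0.964^3·0.036^0 = 0.89584
Sum = 0.996

0.996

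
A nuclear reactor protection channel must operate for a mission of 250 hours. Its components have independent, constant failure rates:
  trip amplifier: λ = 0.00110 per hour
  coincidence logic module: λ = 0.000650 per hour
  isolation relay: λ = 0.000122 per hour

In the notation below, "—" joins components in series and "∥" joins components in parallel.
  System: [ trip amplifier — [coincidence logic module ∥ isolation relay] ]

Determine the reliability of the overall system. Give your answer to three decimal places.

0.756

R(trip amplifier) = exp(−0.00110 × 250) = 0.75957
R(coincidence logic module) = exp(−0.000650 × 250) = 0.85002
R(isolation relay) = exp(−0.000122 × 250) = 0.96996
Parallel (coincidence logic module and isolation relay): 1 − (1 − 0.85002)(1 − 0.96996) = 0.99549
Series (trip amplifier and [0.99549]): 0.75957 × 0.99549 = 0.756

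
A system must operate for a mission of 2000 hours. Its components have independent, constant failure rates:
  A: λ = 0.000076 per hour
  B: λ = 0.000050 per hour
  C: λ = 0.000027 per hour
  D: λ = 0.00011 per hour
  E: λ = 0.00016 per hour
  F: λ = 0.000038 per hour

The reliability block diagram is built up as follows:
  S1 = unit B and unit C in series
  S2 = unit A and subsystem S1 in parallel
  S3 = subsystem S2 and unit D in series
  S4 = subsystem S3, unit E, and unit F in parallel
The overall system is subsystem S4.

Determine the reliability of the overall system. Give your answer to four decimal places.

R(A) = exp(−0.000076 × 2000) = 0.858988
R(B) = exp(−0.000050 × 2000) = 0.904837
R(C) = exp(−0.000027 × 2000) = 0.947432
R(D) = exp(−0.00011 × 2000) = 0.802519
R(E) = exp(−0.00016 × 2000) = 0.726149
R(F) = exp(−0.000038 × 2000) = 0.926816
Series (B and C): 0.904837 × 0.947432 = 0.857272
Parallel (A and [0.857272]): 1 − (1 − 0.858988)(1 − 0.857272) = 0.979874
Series ([0.979874] and D): 0.979874 × 0.802519 = 0.786368
Parallel ([0.786368], E, and F): 1 − (1 − 0.786368)(1 − 0.726149)(1 − 0.926816) = 0.9957

0.9957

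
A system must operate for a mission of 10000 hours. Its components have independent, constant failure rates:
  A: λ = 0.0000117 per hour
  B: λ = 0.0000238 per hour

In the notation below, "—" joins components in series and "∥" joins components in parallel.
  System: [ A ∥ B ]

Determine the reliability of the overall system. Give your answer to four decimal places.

0.9766

R(A) = exp(−0.0000117 × 10000) = 0.889585
R(B) = exp(−0.0000238 × 10000) = 0.788203
Parallel (A and B): 1 − (1 − 0.889585)(1 − 0.788203) = 0.9766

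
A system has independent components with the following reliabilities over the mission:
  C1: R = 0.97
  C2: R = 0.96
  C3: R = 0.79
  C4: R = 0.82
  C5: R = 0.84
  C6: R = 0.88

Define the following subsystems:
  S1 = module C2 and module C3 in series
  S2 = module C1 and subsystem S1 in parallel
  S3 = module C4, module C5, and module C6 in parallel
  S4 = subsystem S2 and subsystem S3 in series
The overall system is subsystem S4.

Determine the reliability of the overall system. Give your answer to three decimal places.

0.989

Series (C2 and C3): 0.96000 × 0.79000 = 0.75840
Parallel (C1 and [0.75840]): 1 − (1 − 0.97000)(1 − 0.75840) = 0.99275
Parallel (C4, C5, and C6): 1 − (1 − 0.82000)(1 − 0.84000)(1 − 0.88000) = 0.99654
Series ([0.99275] and [0.99654]): 0.99275 × 0.99654 = 0.989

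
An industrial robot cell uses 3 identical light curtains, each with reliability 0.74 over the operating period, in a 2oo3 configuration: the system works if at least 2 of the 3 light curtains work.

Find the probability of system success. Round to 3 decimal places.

0.832

R = Σ_{i=2}^{3} C(3,i) p^i (1−p)^{3−i} with p = 0.74
C(3,2)·0.74^2·0.26^1 = 0.42713
C(3,3)·0.74^3·0.26^0 = 0.40522
Sum = 0.832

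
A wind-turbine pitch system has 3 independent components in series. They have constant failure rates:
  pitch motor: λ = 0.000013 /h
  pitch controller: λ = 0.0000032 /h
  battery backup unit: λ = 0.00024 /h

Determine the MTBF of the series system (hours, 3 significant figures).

Series of exponential components: λ_sys = Σ λ_i
λ_sys = 0.000013 + 0.0000032 + 0.00024 = 2.5620e-04 /h
MTBF = 1 / λ_sys = 3900 h

3900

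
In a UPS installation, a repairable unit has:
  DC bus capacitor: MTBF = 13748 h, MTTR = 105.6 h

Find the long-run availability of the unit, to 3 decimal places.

A(DC bus capacitor) = MTBF/(MTBF+MTTR) = 13748/(13748+105.6) = 0.992

0.992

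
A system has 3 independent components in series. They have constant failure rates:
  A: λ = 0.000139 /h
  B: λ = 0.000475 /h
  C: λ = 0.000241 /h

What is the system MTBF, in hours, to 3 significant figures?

Series of exponential components: λ_sys = Σ λ_i
λ_sys = 0.000139 + 0.000475 + 0.000241 = 8.5500e-04 /h
MTBF = 1 / λ_sys = 1170 h

1170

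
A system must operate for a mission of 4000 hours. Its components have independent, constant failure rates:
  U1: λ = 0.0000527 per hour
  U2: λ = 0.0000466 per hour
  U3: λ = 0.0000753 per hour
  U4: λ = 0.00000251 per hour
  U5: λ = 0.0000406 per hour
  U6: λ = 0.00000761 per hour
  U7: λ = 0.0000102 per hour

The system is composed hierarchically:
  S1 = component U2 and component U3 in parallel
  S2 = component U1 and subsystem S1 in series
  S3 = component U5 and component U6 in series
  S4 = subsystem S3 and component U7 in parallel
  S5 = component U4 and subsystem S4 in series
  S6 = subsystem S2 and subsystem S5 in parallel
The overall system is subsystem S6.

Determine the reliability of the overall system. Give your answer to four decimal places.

R(U1) = exp(−0.0000527 × 4000) = 0.809936
R(U2) = exp(−0.0000466 × 4000) = 0.829942
R(U3) = exp(−0.0000753 × 4000) = 0.739930
R(U4) = exp(−0.00000251 × 4000) = 0.990010
R(U5) = exp(−0.0000406 × 4000) = 0.850101
R(U6) = exp(−0.00000761 × 4000) = 0.970019
R(U7) = exp(−0.0000102 × 4000) = 0.960021
Parallel (U2 and U3): 1 − (1 − 0.829942)(1 − 0.739930) = 0.955773
Series (U1 and [0.955773]): 0.809936 × 0.955773 = 0.774115
Series (U5 and U6): 0.850101 × 0.970019 = 0.824614
Parallel ([0.824614] and U7): 1 − (1 − 0.824614)(1 − 0.960021) = 0.992988
Series (U4 and [0.992988]): 0.990010 × 0.992988 = 0.983068
Parallel ([0.774115] and [0.983068]): 1 − (1 − 0.774115)(1 − 0.983068) = 0.9962

0.9962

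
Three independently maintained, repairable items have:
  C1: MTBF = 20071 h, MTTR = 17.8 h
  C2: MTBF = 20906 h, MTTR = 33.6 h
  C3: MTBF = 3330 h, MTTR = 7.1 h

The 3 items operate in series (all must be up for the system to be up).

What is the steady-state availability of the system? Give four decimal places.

0.9954

A(C1) = MTBF/(MTBF+MTTR) = 20071/(20071+17.8) = 0.999114
A(C2) = MTBF/(MTBF+MTTR) = 20906/(20906+33.6) = 0.998395
A(C3) = MTBF/(MTBF+MTTR) = 3330/(3330+7.1) = 0.997872
Series availability: 0.999114 × 0.998395 × 0.997872 = 0.9954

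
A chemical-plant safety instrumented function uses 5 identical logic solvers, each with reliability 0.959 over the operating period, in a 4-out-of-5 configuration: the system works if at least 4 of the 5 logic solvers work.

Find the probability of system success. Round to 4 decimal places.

0.9845

R = Σ_{i=4}^{5} C(5,i) p^i (1−p)^{5−i} with p = 0.959
C(5,4)·0.959^4·0.041^1 = 0.173392
C(5,5)·0.959^5·0.041^0 = 0.811135
Sum = 0.9845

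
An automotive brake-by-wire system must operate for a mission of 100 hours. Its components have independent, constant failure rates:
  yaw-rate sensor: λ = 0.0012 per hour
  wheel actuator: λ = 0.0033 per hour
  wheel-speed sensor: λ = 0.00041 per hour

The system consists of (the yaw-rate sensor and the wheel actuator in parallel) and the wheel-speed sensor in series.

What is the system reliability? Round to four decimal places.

0.9293

R(yaw-rate sensor) = exp(−0.0012 × 100) = 0.886920
R(wheel actuator) = exp(−0.0033 × 100) = 0.718924
R(wheel-speed sensor) = exp(−0.00041 × 100) = 0.959829
Parallel (yaw-rate sensor and wheel actuator): 1 − (1 − 0.886920)(1 − 0.718924) = 0.968216
Series ([0.968216] and wheel-speed sensor): 0.968216 × 0.959829 = 0.9293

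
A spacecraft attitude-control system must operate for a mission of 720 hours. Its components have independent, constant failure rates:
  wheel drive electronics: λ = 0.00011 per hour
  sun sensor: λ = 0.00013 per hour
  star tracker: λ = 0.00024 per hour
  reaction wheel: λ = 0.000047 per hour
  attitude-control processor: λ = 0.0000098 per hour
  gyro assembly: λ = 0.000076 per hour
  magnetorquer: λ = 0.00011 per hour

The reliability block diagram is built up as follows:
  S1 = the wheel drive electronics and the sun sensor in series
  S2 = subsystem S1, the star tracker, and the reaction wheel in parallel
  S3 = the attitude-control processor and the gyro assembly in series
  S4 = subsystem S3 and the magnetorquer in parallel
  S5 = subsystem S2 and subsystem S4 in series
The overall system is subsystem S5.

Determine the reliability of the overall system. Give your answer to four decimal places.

R(wheel drive electronics) = exp(−0.00011 × 720) = 0.923855
R(sun sensor) = exp(−0.00013 × 720) = 0.910647
R(star tracker) = exp(−0.00024 × 720) = 0.841306
R(reaction wheel) = exp(−0.000047 × 720) = 0.966726
R(attitude-control processor) = exp(−0.0000098 × 720) = 0.992969
R(gyro assembly) = exp(−0.000076 × 720) = 0.946750
R(magnetorquer) = exp(−0.00011 × 720) = 0.923855
Series (wheel drive electronics and sun sensor): 0.923855 × 0.910647 = 0.841306
Parallel ([0.841306], star tracker, and reaction wheel): 1 − (1 − 0.841306)(1 − 0.841306)(1 − 0.966726) = 0.999162
Series (attitude-control processor and gyro assembly): 0.992969 × 0.946750 = 0.940093
Parallel ([0.940093] and magnetorquer): 1 − (1 − 0.940093)(1 − 0.923855) = 0.995438
Series ([0.999162] and [0.995438]): 0.999162 × 0.995438 = 0.9946

0.9946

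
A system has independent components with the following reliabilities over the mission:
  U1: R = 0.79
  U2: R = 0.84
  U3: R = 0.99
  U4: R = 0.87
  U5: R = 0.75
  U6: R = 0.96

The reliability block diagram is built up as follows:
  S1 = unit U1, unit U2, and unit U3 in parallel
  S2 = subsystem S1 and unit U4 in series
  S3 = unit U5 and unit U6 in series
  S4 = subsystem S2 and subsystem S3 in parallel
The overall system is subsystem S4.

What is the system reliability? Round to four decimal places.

Parallel (U1, U2, and U3): 1 − (1 − 0.790000)(1 − 0.840000)(1 − 0.990000) = 0.999664
Series ([0.999664] and U4): 0.999664 × 0.870000 = 0.869708
Series (U5 and U6): 0.750000 × 0.960000 = 0.720000
Parallel ([0.869708] and [0.720000]): 1 − (1 − 0.869708)(1 − 0.720000) = 0.9635

0.9635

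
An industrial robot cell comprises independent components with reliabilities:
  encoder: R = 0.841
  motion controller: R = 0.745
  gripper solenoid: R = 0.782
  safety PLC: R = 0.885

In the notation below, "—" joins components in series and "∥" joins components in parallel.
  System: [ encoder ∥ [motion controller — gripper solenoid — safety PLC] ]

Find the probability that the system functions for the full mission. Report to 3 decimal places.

Series (motion controller, gripper solenoid, and safety PLC): 0.74500 × 0.78200 × 0.88500 = 0.51559
Parallel (encoder and [0.51559]): 1 − (1 − 0.84100)(1 − 0.51559) = 0.923

0.923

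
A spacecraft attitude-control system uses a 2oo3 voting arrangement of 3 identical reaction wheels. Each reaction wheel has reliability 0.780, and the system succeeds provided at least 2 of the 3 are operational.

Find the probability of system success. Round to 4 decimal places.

R = Σ_{i=2}^{3} C(3,i) p^i (1−p)^{3−i} with p = 0.780
C(3,2)·0.780^2·0.220^1 = 0.401544
C(3,3)·0.780^3·0.220^0 = 0.474552
Sum = 0.8761

0.8761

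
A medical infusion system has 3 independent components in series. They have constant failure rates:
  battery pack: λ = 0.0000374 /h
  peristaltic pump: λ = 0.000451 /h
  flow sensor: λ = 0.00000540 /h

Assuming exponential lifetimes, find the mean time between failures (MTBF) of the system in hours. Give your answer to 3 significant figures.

Series of exponential components: λ_sys = Σ λ_i
λ_sys = 0.0000374 + 0.000451 + 0.00000540 = 4.9380e-04 /h
MTBF = 1 / λ_sys = 2030 h

2030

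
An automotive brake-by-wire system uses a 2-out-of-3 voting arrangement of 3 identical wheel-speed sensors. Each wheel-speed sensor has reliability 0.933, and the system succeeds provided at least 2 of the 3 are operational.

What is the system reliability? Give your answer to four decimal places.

0.9871

R = Σ_{i=2}^{3} C(3,i) p^i (1−p)^{3−i} with p = 0.933
C(3,2)·0.933^2·0.067^1 = 0.174968
C(3,3)·0.933^3·0.067^0 = 0.812166
Sum = 0.9871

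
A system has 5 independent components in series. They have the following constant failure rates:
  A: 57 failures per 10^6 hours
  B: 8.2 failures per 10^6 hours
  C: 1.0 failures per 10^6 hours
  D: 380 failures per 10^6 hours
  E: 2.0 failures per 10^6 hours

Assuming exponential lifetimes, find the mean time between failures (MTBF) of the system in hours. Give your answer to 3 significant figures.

2230

Series of exponential components: λ_sys = Σ λ_i
λ_sys = 0.000057 + 0.0000082 + 0.0000010 + 0.00038 + 0.0000020 = 4.4820e-04 /h
MTBF = 1 / λ_sys = 2230 h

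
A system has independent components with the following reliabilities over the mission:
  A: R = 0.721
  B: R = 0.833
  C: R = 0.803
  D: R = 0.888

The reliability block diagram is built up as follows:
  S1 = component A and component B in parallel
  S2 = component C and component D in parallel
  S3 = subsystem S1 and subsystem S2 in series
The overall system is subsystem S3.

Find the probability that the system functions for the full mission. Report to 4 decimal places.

0.9324

Parallel (A and B): 1 − (1 − 0.721000)(1 − 0.833000) = 0.953407
Parallel (C and D): 1 − (1 − 0.803000)(1 − 0.888000) = 0.977936
Series ([0.953407] and [0.977936]): 0.953407 × 0.977936 = 0.9324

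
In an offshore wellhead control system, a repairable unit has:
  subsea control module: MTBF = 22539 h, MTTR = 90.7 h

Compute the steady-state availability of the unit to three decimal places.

A(subsea control module) = MTBF/(MTBF+MTTR) = 22539/(22539+90.7) = 0.996

0.996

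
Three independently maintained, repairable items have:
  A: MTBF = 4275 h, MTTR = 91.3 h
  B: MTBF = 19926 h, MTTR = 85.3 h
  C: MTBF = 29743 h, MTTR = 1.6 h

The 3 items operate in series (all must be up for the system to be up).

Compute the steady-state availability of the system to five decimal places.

A(A) = MTBF/(MTBF+MTTR) = 4275/(4275+91.3) = 0.979090
A(B) = MTBF/(MTBF+MTTR) = 19926/(19926+85.3) = 0.995737
A(C) = MTBF/(MTBF+MTTR) = 29743/(29743+1.6) = 0.999946
Series availability: 0.979090 × 0.995737 × 0.999946 = 0.97486

0.97486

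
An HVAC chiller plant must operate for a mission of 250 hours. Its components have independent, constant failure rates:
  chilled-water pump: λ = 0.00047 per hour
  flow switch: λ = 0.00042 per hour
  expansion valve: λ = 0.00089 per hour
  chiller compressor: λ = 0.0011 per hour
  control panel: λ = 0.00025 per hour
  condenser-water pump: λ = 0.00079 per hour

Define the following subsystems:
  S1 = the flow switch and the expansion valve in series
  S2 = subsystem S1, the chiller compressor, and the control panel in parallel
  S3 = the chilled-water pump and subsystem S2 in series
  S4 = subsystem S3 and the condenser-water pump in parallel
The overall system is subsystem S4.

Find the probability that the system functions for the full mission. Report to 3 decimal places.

R(chilled-water pump) = exp(−0.00047 × 250) = 0.88914
R(flow switch) = exp(−0.00042 × 250) = 0.90032
R(expansion valve) = exp(−0.00089 × 250) = 0.80052
R(chiller compressor) = exp(−0.0011 × 250) = 0.75957
R(control panel) = exp(−0.00025 × 250) = 0.93941
R(condenser-water pump) = exp(−0.00079 × 250) = 0.82078
Series (flow switch and expansion valve): 0.90032 × 0.80052 = 0.72072
Parallel ([0.72072], chiller compressor, and control panel): 1 − (1 − 0.72072)(1 − 0.75957)(1 − 0.93941) = 0.99593
Series (chilled-water pump and [0.99593]): 0.88914 × 0.99593 = 0.88552
Parallel ([0.88552] and condenser-water pump): 1 − (1 − 0.88552)(1 − 0.82078) = 0.979

0.979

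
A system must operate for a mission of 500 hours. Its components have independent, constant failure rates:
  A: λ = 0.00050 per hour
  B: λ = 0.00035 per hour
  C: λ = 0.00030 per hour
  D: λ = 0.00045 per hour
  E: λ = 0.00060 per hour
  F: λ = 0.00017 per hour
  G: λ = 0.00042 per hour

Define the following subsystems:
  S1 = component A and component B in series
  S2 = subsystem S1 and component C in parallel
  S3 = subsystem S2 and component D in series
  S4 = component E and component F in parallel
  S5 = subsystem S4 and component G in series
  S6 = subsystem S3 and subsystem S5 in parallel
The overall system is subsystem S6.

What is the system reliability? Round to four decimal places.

R(A) = exp(−0.00050 × 500) = 0.778801
R(B) = exp(−0.00035 × 500) = 0.839457
R(C) = exp(−0.00030 × 500) = 0.860708
R(D) = exp(−0.00045 × 500) = 0.798516
R(E) = exp(−0.00060 × 500) = 0.740818
R(F) = exp(−0.00017 × 500) = 0.918512
R(G) = exp(−0.00042 × 500) = 0.810584
Series (A and B): 0.778801 × 0.839457 = 0.653770
Parallel ([0.653770] and C): 1 − (1 − 0.653770)(1 − 0.860708) = 0.951773
Series ([0.951773] and D): 0.951773 × 0.798516 = 0.760006
Parallel (E and F): 1 − (1 − 0.740818)(1 − 0.918512) = 0.978880
Series ([0.978880] and G): 0.978880 × 0.810584 = 0.793464
Parallel ([0.760006] and [0.793464]): 1 − (1 − 0.760006)(1 − 0.793464) = 0.9504

0.9504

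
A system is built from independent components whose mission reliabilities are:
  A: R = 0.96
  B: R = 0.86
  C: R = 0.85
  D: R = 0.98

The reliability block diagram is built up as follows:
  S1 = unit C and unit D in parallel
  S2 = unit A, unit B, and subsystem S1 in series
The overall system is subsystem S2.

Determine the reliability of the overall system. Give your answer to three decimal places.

0.823

Parallel (C and D): 1 − (1 − 0.85000)(1 − 0.98000) = 0.99700
Series (A, B, and [0.99700]): 0.96000 × 0.86000 × 0.99700 = 0.823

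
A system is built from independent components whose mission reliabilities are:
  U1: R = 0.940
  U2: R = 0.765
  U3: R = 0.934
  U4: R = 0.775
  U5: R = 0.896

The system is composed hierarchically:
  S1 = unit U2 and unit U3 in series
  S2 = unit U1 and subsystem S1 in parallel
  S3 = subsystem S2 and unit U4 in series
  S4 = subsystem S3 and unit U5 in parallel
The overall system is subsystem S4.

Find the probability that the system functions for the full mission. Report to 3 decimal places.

Series (U2 and U3): 0.76500 × 0.93400 = 0.71451
Parallel (U1 and [0.71451]): 1 − (1 − 0.94000)(1 − 0.71451) = 0.98287
Series ([0.98287] and U4): 0.98287 × 0.77500 = 0.76172
Parallel ([0.76172] and U5): 1 − (1 − 0.76172)(1 − 0.89600) = 0.975

0.975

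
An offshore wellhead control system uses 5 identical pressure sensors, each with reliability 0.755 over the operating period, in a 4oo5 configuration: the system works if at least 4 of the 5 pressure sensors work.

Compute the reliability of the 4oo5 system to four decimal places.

0.6434

R = Σ_{i=4}^{5} C(5,i) p^i (1−p)^{5−i} with p = 0.755
C(5,4)·0.755^4·0.245^1 = 0.398037
C(5,5)·0.755^5·0.245^0 = 0.245321
Sum = 0.6434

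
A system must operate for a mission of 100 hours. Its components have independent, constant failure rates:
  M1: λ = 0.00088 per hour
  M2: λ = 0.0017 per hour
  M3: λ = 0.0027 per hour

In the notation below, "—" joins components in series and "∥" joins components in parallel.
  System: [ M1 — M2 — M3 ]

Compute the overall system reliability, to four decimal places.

0.5898

R(M1) = exp(−0.00088 × 100) = 0.915761
R(M2) = exp(−0.0017 × 100) = 0.843665
R(M3) = exp(−0.0027 × 100) = 0.763379
Series (M1, M2, and M3): 0.915761 × 0.843665 × 0.763379 = 0.5898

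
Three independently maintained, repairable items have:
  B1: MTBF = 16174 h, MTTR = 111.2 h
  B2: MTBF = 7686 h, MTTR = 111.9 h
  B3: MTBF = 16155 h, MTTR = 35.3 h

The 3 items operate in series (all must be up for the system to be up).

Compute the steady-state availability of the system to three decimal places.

0.977

A(B1) = MTBF/(MTBF+MTTR) = 16174/(16174+111.2) = 0.993172
A(B2) = MTBF/(MTBF+MTTR) = 7686/(7686+111.9) = 0.985650
A(B3) = MTBF/(MTBF+MTTR) = 16155/(16155+35.3) = 0.997820
Series availability: 0.993172 × 0.985650 × 0.997820 = 0.977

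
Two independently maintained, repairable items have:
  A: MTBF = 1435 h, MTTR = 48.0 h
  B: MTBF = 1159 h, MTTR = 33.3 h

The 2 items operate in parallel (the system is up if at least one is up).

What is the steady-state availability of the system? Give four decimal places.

0.9991

A(A) = MTBF/(MTBF+MTTR) = 1435/(1435+48.0) = 0.967633
A(B) = MTBF/(MTBF+MTTR) = 1159/(1159+33.3) = 0.972071
Parallel availability: 1 − (1 − 0.967633)(1 − 0.972071) = 0.9991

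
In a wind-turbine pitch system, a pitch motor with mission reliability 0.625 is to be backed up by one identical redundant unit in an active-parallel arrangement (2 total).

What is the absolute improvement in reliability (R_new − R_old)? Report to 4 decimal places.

R_before = 0.625
R_after = 1 − (1 − 0.625)^2 = 0.8594
ΔR = 0.8594 − 0.625 = 0.2344

0.2344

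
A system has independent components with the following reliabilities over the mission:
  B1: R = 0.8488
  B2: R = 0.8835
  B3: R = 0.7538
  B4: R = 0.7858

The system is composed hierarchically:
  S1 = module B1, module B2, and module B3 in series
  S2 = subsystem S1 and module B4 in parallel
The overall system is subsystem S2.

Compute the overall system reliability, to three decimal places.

0.907

Series (B1, B2, and B3): 0.84880 × 0.88350 × 0.75380 = 0.56529
Parallel ([0.56529] and B4): 1 − (1 − 0.56529)(1 − 0.78580) = 0.907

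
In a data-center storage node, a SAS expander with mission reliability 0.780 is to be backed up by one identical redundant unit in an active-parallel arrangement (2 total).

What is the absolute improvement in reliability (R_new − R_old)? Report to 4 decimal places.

R_before = 0.780
R_after = 1 − (1 − 0.780)^2 = 0.9516
ΔR = 0.9516 − 0.780 = 0.1716

0.1716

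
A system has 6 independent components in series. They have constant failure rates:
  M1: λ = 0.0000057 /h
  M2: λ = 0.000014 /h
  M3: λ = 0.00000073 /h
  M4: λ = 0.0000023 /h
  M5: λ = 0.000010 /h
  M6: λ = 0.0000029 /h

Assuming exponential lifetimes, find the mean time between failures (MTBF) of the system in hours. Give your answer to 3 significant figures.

Series of exponential components: λ_sys = Σ λ_i
λ_sys = 0.0000057 + 0.000014 + 0.00000073 + 0.0000023 + 0.000010 + 0.0000029 = 3.5630e-05 /h
MTBF = 1 / λ_sys = 28100 h

28100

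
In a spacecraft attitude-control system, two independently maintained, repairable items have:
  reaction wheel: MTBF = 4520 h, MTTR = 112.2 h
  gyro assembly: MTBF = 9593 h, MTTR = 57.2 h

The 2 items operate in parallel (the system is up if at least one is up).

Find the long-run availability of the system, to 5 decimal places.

0.99986

A(reaction wheel) = MTBF/(MTBF+MTTR) = 4520/(4520+112.2) = 0.975778
A(gyro assembly) = MTBF/(MTBF+MTTR) = 9593/(9593+57.2) = 0.994073
Parallel availability: 1 − (1 − 0.975778)(1 − 0.994073) = 0.99986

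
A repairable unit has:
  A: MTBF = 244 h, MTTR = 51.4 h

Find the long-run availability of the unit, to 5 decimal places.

A(A) = MTBF/(MTBF+MTTR) = 244/(244+51.4) = 0.82600

0.82600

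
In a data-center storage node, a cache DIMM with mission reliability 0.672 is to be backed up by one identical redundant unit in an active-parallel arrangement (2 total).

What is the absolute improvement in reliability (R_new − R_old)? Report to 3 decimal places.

0.220

R_before = 0.672
R_after = 1 − (1 − 0.672)^2 = 0.892
ΔR = 0.892 − 0.672 = 0.220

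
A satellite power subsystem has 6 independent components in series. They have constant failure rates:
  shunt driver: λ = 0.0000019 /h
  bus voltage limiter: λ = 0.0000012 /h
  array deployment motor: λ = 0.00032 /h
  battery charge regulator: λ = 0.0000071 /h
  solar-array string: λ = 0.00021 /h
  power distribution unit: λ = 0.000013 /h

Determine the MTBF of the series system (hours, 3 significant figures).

1810

Series of exponential components: λ_sys = Σ λ_i
λ_sys = 0.0000019 + 0.0000012 + 0.00032 + 0.0000071 + 0.00021 + 0.000013 = 5.5320e-04 /h
MTBF = 1 / λ_sys = 1810 h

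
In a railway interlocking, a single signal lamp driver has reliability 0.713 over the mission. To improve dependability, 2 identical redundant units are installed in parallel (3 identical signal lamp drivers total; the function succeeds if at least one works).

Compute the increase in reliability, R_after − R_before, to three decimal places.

0.263

R_before = 0.713
R_after = 1 − (1 − 0.713)^3 = 0.976
ΔR = 0.976 − 0.713 = 0.263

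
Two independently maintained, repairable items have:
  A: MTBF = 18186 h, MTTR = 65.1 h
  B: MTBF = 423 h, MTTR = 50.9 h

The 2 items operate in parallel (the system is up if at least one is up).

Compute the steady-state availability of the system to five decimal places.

0.99962

A(A) = MTBF/(MTBF+MTTR) = 18186/(18186+65.1) = 0.996433
A(B) = MTBF/(MTBF+MTTR) = 423/(423+50.9) = 0.892593
Parallel availability: 1 − (1 − 0.996433)(1 − 0.892593) = 0.99962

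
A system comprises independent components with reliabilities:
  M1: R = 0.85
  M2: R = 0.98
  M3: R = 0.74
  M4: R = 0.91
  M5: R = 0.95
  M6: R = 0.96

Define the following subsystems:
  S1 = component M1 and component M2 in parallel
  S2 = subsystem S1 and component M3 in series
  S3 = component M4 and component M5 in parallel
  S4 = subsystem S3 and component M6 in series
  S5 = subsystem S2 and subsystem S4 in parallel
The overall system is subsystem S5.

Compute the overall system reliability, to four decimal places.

Parallel (M1 and M2): 1 − (1 − 0.850000)(1 − 0.980000) = 0.997000
Series ([0.997000] and M3): 0.997000 × 0.740000 = 0.737780
Parallel (M4 and M5): 1 − (1 − 0.910000)(1 − 0.950000) = 0.995500
Series ([0.995500] and M6): 0.995500 × 0.960000 = 0.955680
Parallel ([0.737780] and [0.955680]): 1 − (1 − 0.737780)(1 − 0.955680) = 0.9884

0.9884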